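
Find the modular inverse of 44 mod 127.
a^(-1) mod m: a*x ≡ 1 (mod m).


Use the extended Euclidean algorithm on (127, 44); each row r = 127*s + 44*t:
r=127, s=1, t=0
r=44, s=0, t=1
q=2: r=39, s=1, t=-2   [127*(1) + 44*(-2) = 39]
q=1: r=5, s=-1, t=3   [127*(-1) + 44*(3) = 5]
q=7: r=4, s=8, t=-23   [127*(8) + 44*(-23) = 4]
q=1: r=1, s=-9, t=26   [127*(-9) + 44*(26) = 1]
q=4: r=0, s=44, t=-127   [127*(44) + 44*(-127) = 0]
GCD = 1 with t = 26, so 44*(26) ≡ 1 (mod 127)
Inverse = 26 mod 127 = 26
Check: 44 * 26 = 1144 ≡ 1 (mod 127)

44^(-1) ≡ 26 (mod 127)


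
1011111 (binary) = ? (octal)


1011111 (base 2) = 95 (decimal)
95 (decimal) = 137 (base 8)


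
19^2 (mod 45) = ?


19^1 mod 45 = 19
19^2 mod 45 = 1


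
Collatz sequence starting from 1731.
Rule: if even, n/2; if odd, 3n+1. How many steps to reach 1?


1731 → 5194 → 2597 → 7792 → 3896 → 1948 → 974 → 487 → 1462 → 731 → 2194 → 1097 → 3292 → 1646 → 823 → 2470 → 1235 → 3706 → 1853 → 5560 → 2780 → 1390 → 695 → 2086 → 1043 → 3130 → 1565 → 4696 → 2348 → 1174 → 587 → 1762 → 881 → 2644 → 1322 → 661 → 1984 → 992 → 496 → 248 → 124 → 62 → 31 → 94 → 47 → 142 → 71 → 214 → 107 → 322 → 161 → 484 → 242 → 121 → 364 → 182 → 91 → 274 → 137 → 412 → 206 → 103 → 310 → 155 → 466 → 233 → 700 → 350 → 175 → 526 → 263 → 790 → 395 → 1186 → 593 → 1780 → 890 → 445 → 1336 → 668 → 334 → 167 → 502 → 251 → 754 → 377 → 1132 → 566 → 283 → 850 → 425 → 1276 → 638 → 319 → 958 → 479 → 1438 → 719 → 2158 → 1079 → 3238 → 1619 → 4858 → 2429 → 7288 → 3644 → 1822 → 911 → 2734 → 1367 → 4102 → 2051 → 6154 → 3077 → 9232 → 4616 → 2308 → 1154 → 577 → 1732 → 866 → 433 → 1300 → 650 → 325 → 976 → 488 → 244 → 122 → 61 → 184 → 92 → 46 → 23 → 70 → 35 → 106 → 53 → 160 → 80 → 40 → 20 → 10 → 5 → 16 → 8 → 4 → 2 → 1
Total steps = 148

148 steps


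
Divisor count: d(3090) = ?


3090 = 2^1 × 3^1 × 5^1 × 103^1
d(3090) = (1+1) × (1+1) × (1+1) × (1+1) = 16

16 divisors


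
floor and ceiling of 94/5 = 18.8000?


94/5 = 18.8000
floor = 18
ceil = 19

floor = 18, ceil = 19


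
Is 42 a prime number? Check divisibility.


42 / 2 = 21 (exact division)
42 is NOT prime.

No, 42 is not prime


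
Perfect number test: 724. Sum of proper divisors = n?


Proper divisors of 724: 1, 2, 4, 181, 362
Sum = 1 + 2 + 4 + 181 + 362 = 550

No, 724 is not perfect (550 ≠ 724)


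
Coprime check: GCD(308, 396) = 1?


Euclidean algorithm:
396 = 1 * 308 + 88
308 = 3 * 88 + 44
88 = 2 * 44 + 0
GCD(308, 396) = 44

No, not coprime (GCD = 44)


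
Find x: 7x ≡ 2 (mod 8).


GCD(7, 8) = 1, unique solution
a^(-1) mod 8 = 7
x = 7 * 2 mod 8 = 6

x ≡ 6 (mod 8)


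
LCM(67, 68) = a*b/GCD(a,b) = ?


GCD(67, 68) = 1
LCM = 67*68/1 = 4556/1 = 4556

LCM = 4556


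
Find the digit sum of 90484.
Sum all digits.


9 + 0 + 4 + 8 + 4 = 25


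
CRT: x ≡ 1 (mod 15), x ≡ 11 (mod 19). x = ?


M = 15*19 = 285
M1 = M/15 = 19, M2 = M/19 = 15
M1^(-1) mod 15 = 4, M2^(-1) mod 19 = 14
x = 1*19*4 + 11*15*14 = 2386
2386 mod 285 = 106
Check: 106 mod 15 = 1 ✓, 106 mod 19 = 11 ✓

x ≡ 106 (mod 285)


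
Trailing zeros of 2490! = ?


floor(2490/5) = 498
floor(2490/25) = 99
floor(2490/125) = 19
floor(2490/625) = 3
Total = 619

619 trailing zeros


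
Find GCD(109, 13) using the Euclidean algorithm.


109 = 8 * 13 + 5
13 = 2 * 5 + 3
5 = 1 * 3 + 2
3 = 1 * 2 + 1
2 = 2 * 1 + 0
GCD = 1


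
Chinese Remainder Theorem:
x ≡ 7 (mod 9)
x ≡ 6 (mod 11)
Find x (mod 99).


M = 9*11 = 99
M1 = M/9 = 11, M2 = M/11 = 9
M1^(-1) mod 9 = 5, M2^(-1) mod 11 = 5
x = 7*11*5 + 6*9*5 = 655
655 mod 99 = 61
Check: 61 mod 9 = 7 ✓, 61 mod 11 = 6 ✓

x ≡ 61 (mod 99)


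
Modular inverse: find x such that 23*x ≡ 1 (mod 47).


Use the extended Euclidean algorithm on (47, 23); each row r = 47*s + 23*t:
r=47, s=1, t=0
r=23, s=0, t=1
q=2: r=1, s=1, t=-2   [47*(1) + 23*(-2) = 1]
q=23: r=0, s=-23, t=47   [47*(-23) + 23*(47) = 0]
GCD = 1 with t = -2, so 23*(-2) ≡ 1 (mod 47)
Inverse = -2 mod 47 = 45
Check: 23 * 45 = 1035 ≡ 1 (mod 47)

23^(-1) ≡ 45 (mod 47)


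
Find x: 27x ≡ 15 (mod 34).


GCD(27, 34) = 1, unique solution
a^(-1) mod 34 = 29
x = 29 * 15 mod 34 = 27

x ≡ 27 (mod 34)


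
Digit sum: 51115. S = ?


5 + 1 + 1 + 1 + 5 = 13


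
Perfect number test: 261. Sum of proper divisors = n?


Proper divisors of 261: 1, 3, 9, 29, 87
Sum = 1 + 3 + 9 + 29 + 87 = 129

No, 261 is not perfect (129 ≠ 261)


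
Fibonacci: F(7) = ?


Sequence: 1, 1, 2, 3, 5, 8, 13
F(7) = 13


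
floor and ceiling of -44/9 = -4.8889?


-44/9 = -4.8889
floor = -5
ceil = -4

floor = -5, ceil = -4


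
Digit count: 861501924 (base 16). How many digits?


861501924 in base 16 = 335979E4
Number of digits = 8

8 digits (base 16)


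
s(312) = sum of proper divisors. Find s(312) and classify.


Proper divisors: 1, 2, 3, 4, 6, 8, 12, 13, 24, 26, 39, 52, 78, 104, 156
Sum = 1 + 2 + 3 + 4 + 6 + 8 + 12 + 13 + 24 + 26 + 39 + 52 + 78 + 104 + 156 = 528
528 > 312 → abundant

s(312) = 528 (abundant)


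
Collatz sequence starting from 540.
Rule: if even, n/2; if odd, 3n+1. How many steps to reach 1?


540 → 270 → 135 → 406 → 203 → 610 → 305 → 916 → 458 → 229 → 688 → 344 → 172 → 86 → 43 → 130 → 65 → 196 → 98 → 49 → 148 → 74 → 37 → 112 → 56 → 28 → 14 → 7 → 22 → 11 → 34 → 17 → 52 → 26 → 13 → 40 → 20 → 10 → 5 → 16 → 8 → 4 → 2 → 1
Total steps = 43

43 steps


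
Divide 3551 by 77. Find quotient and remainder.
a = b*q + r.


3551 = 77 * 46 + 9
Check: 3542 + 9 = 3551

q = 46, r = 9


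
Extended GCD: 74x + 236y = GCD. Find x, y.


Tabular extended Euclidean (each row: r = 74*s + 236*t):
r=74, s=1, t=0
r=236, s=0, t=1
q=0: r=74, s=1, t=0   [74*(1) + 236*(0) = 74]
q=3: r=14, s=-3, t=1   [74*(-3) + 236*(1) = 14]
q=5: r=4, s=16, t=-5   [74*(16) + 236*(-5) = 4]
q=3: r=2, s=-51, t=16   [74*(-51) + 236*(16) = 2]
q=2: r=0, s=118, t=-37   [74*(118) + 236*(-37) = 0]
GCD = 2; from the row with r=2: x=-51, y=16
Check: 74*(-51) + 236*(16) = -3774 + 3776 = 2

GCD = 2, x = -51, y = 16


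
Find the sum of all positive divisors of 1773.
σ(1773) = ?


Divisors of 1773: 1, 3, 9, 197, 591, 1773
Sum = 1 + 3 + 9 + 197 + 591 + 1773 = 2574

σ(1773) = 2574


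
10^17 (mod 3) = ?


10^1 mod 3 = 1
10^2 mod 3 = 1
10^3 mod 3 = 1
10^4 mod 3 = 1
10^5 mod 3 = 1
10^6 mod 3 = 1
10^7 mod 3 = 1
10^8 mod 3 = 1
10^9 mod 3 = 1
10^10 mod 3 = 1
10^11 mod 3 = 1
10^12 mod 3 = 1
10^13 mod 3 = 1
10^14 mod 3 = 1
10^15 mod 3 = 1
10^16 mod 3 = 1
10^17 mod 3 = 1


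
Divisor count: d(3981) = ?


3981 = 3^1 × 1327^1
d(3981) = (1+1) × (1+1) = 4

4 divisors


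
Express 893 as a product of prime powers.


893 / 19 = 47
47 / 47 = 1
893 = 19 × 47


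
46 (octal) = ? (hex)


46 (base 8) = 38 (decimal)
38 (decimal) = 26 (base 16)


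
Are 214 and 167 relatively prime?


Euclidean algorithm:
214 = 1 * 167 + 47
167 = 3 * 47 + 26
47 = 1 * 26 + 21
26 = 1 * 21 + 5
21 = 4 * 5 + 1
5 = 5 * 1 + 0
GCD(214, 167) = 1

Yes, coprime (GCD = 1)


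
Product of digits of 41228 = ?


4 × 1 × 2 × 2 × 8 = 128


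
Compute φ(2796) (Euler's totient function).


2796 = 2^2 × 3 × 233
Prime factors: 2, 3, 233
φ(2796) = 2796 × (1-1/2) × (1-1/3) × (1-1/233)
= 2796 × 1/2 × 2/3 × 232/233 = 928

φ(2796) = 928


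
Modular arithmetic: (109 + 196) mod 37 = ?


109 + 196 = 305
305 mod 37 = 9


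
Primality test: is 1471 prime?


Check divisors up to sqrt(1471) = 38.3536
No divisors found.
1471 is prime.

Yes, 1471 is prime


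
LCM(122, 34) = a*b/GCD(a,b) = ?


GCD(122, 34) = 2
LCM = 122*34/2 = 4148/2 = 2074

LCM = 2074


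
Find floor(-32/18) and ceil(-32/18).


-32/18 = -1.7778
floor = -2
ceil = -1

floor = -2, ceil = -1


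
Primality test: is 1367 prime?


Check divisors up to sqrt(1367) = 36.9730
No divisors found.
1367 is prime.

Yes, 1367 is prime


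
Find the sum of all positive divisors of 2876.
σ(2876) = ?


Divisors of 2876: 1, 2, 4, 719, 1438, 2876
Sum = 1 + 2 + 4 + 719 + 1438 + 2876 = 5040

σ(2876) = 5040


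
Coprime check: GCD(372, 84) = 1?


Euclidean algorithm:
372 = 4 * 84 + 36
84 = 2 * 36 + 12
36 = 3 * 12 + 0
GCD(372, 84) = 12

No, not coprime (GCD = 12)


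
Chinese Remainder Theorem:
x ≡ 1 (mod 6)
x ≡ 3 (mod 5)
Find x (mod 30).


M = 6*5 = 30
M1 = M/6 = 5, M2 = M/5 = 6
M1^(-1) mod 6 = 5, M2^(-1) mod 5 = 1
x = 1*5*5 + 3*6*1 = 43
43 mod 30 = 13
Check: 13 mod 6 = 1 ✓, 13 mod 5 = 3 ✓

x ≡ 13 (mod 30)


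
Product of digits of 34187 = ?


3 × 4 × 1 × 8 × 7 = 672


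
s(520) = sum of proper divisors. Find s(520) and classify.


Proper divisors: 1, 2, 4, 5, 8, 10, 13, 20, 26, 40, 52, 65, 104, 130, 260
Sum = 1 + 2 + 4 + 5 + 8 + 10 + 13 + 20 + 26 + 40 + 52 + 65 + 104 + 130 + 260 = 740
740 > 520 → abundant

s(520) = 740 (abundant)


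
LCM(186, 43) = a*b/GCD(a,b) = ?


GCD(186, 43) = 1
LCM = 186*43/1 = 7998/1 = 7998

LCM = 7998


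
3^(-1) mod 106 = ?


Use the extended Euclidean algorithm on (106, 3); each row r = 106*s + 3*t:
r=106, s=1, t=0
r=3, s=0, t=1
q=35: r=1, s=1, t=-35   [106*(1) + 3*(-35) = 1]
q=3: r=0, s=-3, t=106   [106*(-3) + 3*(106) = 0]
GCD = 1 with t = -35, so 3*(-35) ≡ 1 (mod 106)
Inverse = -35 mod 106 = 71
Check: 3 * 71 = 213 ≡ 1 (mod 106)

3^(-1) ≡ 71 (mod 106)


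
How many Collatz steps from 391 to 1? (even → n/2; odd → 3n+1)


391 → 1174 → 587 → 1762 → 881 → 2644 → 1322 → 661 → 1984 → 992 → 496 → 248 → 124 → 62 → 31 → 94 → 47 → 142 → 71 → 214 → 107 → 322 → 161 → 484 → 242 → 121 → 364 → 182 → 91 → 274 → 137 → 412 → 206 → 103 → 310 → 155 → 466 → 233 → 700 → 350 → 175 → 526 → 263 → 790 → 395 → 1186 → 593 → 1780 → 890 → 445 → 1336 → 668 → 334 → 167 → 502 → 251 → 754 → 377 → 1132 → 566 → 283 → 850 → 425 → 1276 → 638 → 319 → 958 → 479 → 1438 → 719 → 2158 → 1079 → 3238 → 1619 → 4858 → 2429 → 7288 → 3644 → 1822 → 911 → 2734 → 1367 → 4102 → 2051 → 6154 → 3077 → 9232 → 4616 → 2308 → 1154 → 577 → 1732 → 866 → 433 → 1300 → 650 → 325 → 976 → 488 → 244 → 122 → 61 → 184 → 92 → 46 → 23 → 70 → 35 → 106 → 53 → 160 → 80 → 40 → 20 → 10 → 5 → 16 → 8 → 4 → 2 → 1
Total steps = 120

120 steps


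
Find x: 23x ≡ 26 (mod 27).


GCD(23, 27) = 1, unique solution
a^(-1) mod 27 = 20
x = 20 * 26 mod 27 = 7

x ≡ 7 (mod 27)


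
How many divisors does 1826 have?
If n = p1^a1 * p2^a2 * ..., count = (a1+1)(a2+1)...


1826 = 2^1 × 11^1 × 83^1
d(1826) = (1+1) × (1+1) × (1+1) = 8

8 divisors


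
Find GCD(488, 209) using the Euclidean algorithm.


488 = 2 * 209 + 70
209 = 2 * 70 + 69
70 = 1 * 69 + 1
69 = 69 * 1 + 0
GCD = 1


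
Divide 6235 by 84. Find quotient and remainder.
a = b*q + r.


6235 = 84 * 74 + 19
Check: 6216 + 19 = 6235

q = 74, r = 19


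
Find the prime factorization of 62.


62 / 2 = 31
31 / 31 = 1
62 = 2 × 31


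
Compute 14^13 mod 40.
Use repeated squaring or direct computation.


14^1 mod 40 = 14
14^2 mod 40 = 36
14^3 mod 40 = 24
14^4 mod 40 = 16
14^5 mod 40 = 24
14^6 mod 40 = 16
14^7 mod 40 = 24
14^8 mod 40 = 16
14^9 mod 40 = 24
14^10 mod 40 = 16
14^11 mod 40 = 24
14^12 mod 40 = 16
14^13 mod 40 = 24


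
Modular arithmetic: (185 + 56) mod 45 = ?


185 + 56 = 241
241 mod 45 = 16


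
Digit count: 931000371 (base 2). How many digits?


931000371 in base 2 = 110111011111011111000000110011
Number of digits = 30

30 digits (base 2)


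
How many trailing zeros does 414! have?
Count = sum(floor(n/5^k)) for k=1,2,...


floor(414/5) = 82
floor(414/25) = 16
floor(414/125) = 3
Total = 101

101 trailing zeros


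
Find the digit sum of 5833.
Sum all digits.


5 + 8 + 3 + 3 = 19


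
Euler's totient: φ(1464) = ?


1464 = 2^3 × 3 × 61
Prime factors: 2, 3, 61
φ(1464) = 1464 × (1-1/2) × (1-1/3) × (1-1/61)
= 1464 × 1/2 × 2/3 × 60/61 = 480

φ(1464) = 480


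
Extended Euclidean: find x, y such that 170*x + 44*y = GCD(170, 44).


Tabular extended Euclidean (each row: r = 170*s + 44*t):
r=170, s=1, t=0
r=44, s=0, t=1
q=3: r=38, s=1, t=-3   [170*(1) + 44*(-3) = 38]
q=1: r=6, s=-1, t=4   [170*(-1) + 44*(4) = 6]
q=6: r=2, s=7, t=-27   [170*(7) + 44*(-27) = 2]
q=3: r=0, s=-22, t=85   [170*(-22) + 44*(85) = 0]
GCD = 2; from the row with r=2: x=7, y=-27
Check: 170*(7) + 44*(-27) = 1190 - 1188 = 2

GCD = 2, x = 7, y = -27


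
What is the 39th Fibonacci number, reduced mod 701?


F(k) mod 701 for k=1..39:
1, 1, 2, 3, 5, 8, 13, 21, 34, 55, 89, 144, 233, 377, 610, 286, 195, 481, 676, 456, 431, 186, 617, 102, 18, 120, 138, 258, 396, 654, 349, 302, 651, 252, 202, 454, 656, 409, 364
F(39) mod 701 = 364


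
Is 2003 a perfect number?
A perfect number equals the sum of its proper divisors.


Proper divisors of 2003: 1
Sum = 1 = 1

No, 2003 is not perfect (1 ≠ 2003)


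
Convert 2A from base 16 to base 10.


2A (base 16) = 42 (decimal)
42 (decimal) = 42 (base 10)


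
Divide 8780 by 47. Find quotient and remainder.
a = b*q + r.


8780 = 47 * 186 + 38
Check: 8742 + 38 = 8780

q = 186, r = 38


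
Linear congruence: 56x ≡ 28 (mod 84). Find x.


GCD(56, 84) = 28 divides 28
Divide: 2x ≡ 1 (mod 3)
x ≡ 2 (mod 3)


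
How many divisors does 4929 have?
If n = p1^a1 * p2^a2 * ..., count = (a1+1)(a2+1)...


4929 = 3^1 × 31^1 × 53^1
d(4929) = (1+1) × (1+1) × (1+1) = 8

8 divisors


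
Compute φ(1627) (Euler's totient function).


1627 = 1627
Prime factors: 1627
φ(1627) = 1627 × (1-1/1627)
= 1627 × 1626/1627 = 1626

φ(1627) = 1626


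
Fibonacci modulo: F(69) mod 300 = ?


F(k) mod 300 for k=1..69:
1, 1, 2, 3, 5, 8, 13, 21, 34, 55, 89, 144, 233, 77, 10, 87, 97, 184, 281, 165, 146, 11, 157, 168, 25, 193, 218, 111, 29, 140, 169, 9, 178, 187, 65, 252, 17, 269, 286, 255, 241, 196, 137, 33, 170, 203, 73, 276, 49, 25, 74, 99, 173, 272, 145, 117, 262, 79, 41, 120, 161, 281, 142, 123, 265, 88, 53, 141, 194
F(69) mod 300 = 194


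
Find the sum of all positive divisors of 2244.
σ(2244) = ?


Divisors of 2244: 1, 2, 3, 4, 6, 11, 12, 17, 22, 33, 34, 44, 51, 66, 68, 102, 132, 187, 204, 374, 561, 748, 1122, 2244
Sum = 1 + 2 + 3 + 4 + 6 + 11 + 12 + 17 + 22 + 33 + 34 + 44 + 51 + 66 + 68 + 102 + 132 + 187 + 204 + 374 + 561 + 748 + 1122 + 2244 = 6048

σ(2244) = 6048


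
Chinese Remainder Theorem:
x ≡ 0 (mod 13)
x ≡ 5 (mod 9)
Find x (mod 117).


M = 13*9 = 117
M1 = M/13 = 9, M2 = M/9 = 13
M1^(-1) mod 13 = 3, M2^(-1) mod 9 = 7
x = 0*9*3 + 5*13*7 = 455
455 mod 117 = 104
Check: 104 mod 13 = 0 ✓, 104 mod 9 = 5 ✓

x ≡ 104 (mod 117)


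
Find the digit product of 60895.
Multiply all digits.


6 × 0 × 8 × 9 × 5 = 0


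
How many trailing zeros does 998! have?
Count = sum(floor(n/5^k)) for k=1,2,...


floor(998/5) = 199
floor(998/25) = 39
floor(998/125) = 7
floor(998/625) = 1
Total = 246

246 trailing zeros


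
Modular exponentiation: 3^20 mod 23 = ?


3^1 mod 23 = 3
3^2 mod 23 = 9
3^3 mod 23 = 4
3^4 mod 23 = 12
3^5 mod 23 = 13
3^6 mod 23 = 16
3^7 mod 23 = 2
3^8 mod 23 = 6
3^9 mod 23 = 18
3^10 mod 23 = 8
3^11 mod 23 = 1
3^12 mod 23 = 3
3^13 mod 23 = 9
3^14 mod 23 = 4
3^15 mod 23 = 12
3^16 mod 23 = 13
3^17 mod 23 = 16
3^18 mod 23 = 2
3^19 mod 23 = 6
3^20 mod 23 = 18


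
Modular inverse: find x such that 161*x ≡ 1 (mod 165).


Use the extended Euclidean algorithm on (165, 161); each row r = 165*s + 161*t:
r=165, s=1, t=0
r=161, s=0, t=1
q=1: r=4, s=1, t=-1   [165*(1) + 161*(-1) = 4]
q=40: r=1, s=-40, t=41   [165*(-40) + 161*(41) = 1]
q=4: r=0, s=161, t=-165   [165*(161) + 161*(-165) = 0]
GCD = 1 with t = 41, so 161*(41) ≡ 1 (mod 165)
Inverse = 41 mod 165 = 41
Check: 161 * 41 = 6601 ≡ 1 (mod 165)

161^(-1) ≡ 41 (mod 165)


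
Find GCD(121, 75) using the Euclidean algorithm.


121 = 1 * 75 + 46
75 = 1 * 46 + 29
46 = 1 * 29 + 17
29 = 1 * 17 + 12
17 = 1 * 12 + 5
12 = 2 * 5 + 2
5 = 2 * 2 + 1
2 = 2 * 1 + 0
GCD = 1


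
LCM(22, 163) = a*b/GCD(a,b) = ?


GCD(22, 163) = 1
LCM = 22*163/1 = 3586/1 = 3586

LCM = 3586


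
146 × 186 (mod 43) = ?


146 × 186 = 27156
27156 mod 43 = 23


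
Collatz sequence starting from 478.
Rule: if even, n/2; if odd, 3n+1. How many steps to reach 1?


478 → 239 → 718 → 359 → 1078 → 539 → 1618 → 809 → 2428 → 1214 → 607 → 1822 → 911 → 2734 → 1367 → 4102 → 2051 → 6154 → 3077 → 9232 → 4616 → 2308 → 1154 → 577 → 1732 → 866 → 433 → 1300 → 650 → 325 → 976 → 488 → 244 → 122 → 61 → 184 → 92 → 46 → 23 → 70 → 35 → 106 → 53 → 160 → 80 → 40 → 20 → 10 → 5 → 16 → 8 → 4 → 2 → 1
Total steps = 53

53 steps


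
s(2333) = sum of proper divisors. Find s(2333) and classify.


Proper divisors: 1
Sum = 1 = 1
1 < 2333 → deficient

s(2333) = 1 (deficient)


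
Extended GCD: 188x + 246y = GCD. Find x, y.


Tabular extended Euclidean (each row: r = 188*s + 246*t):
r=188, s=1, t=0
r=246, s=0, t=1
q=0: r=188, s=1, t=0   [188*(1) + 246*(0) = 188]
q=1: r=58, s=-1, t=1   [188*(-1) + 246*(1) = 58]
q=3: r=14, s=4, t=-3   [188*(4) + 246*(-3) = 14]
q=4: r=2, s=-17, t=13   [188*(-17) + 246*(13) = 2]
q=7: r=0, s=123, t=-94   [188*(123) + 246*(-94) = 0]
GCD = 2; from the row with r=2: x=-17, y=13
Check: 188*(-17) + 246*(13) = -3196 + 3198 = 2

GCD = 2, x = -17, y = 13


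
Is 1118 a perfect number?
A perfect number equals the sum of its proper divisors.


Proper divisors of 1118: 1, 2, 13, 26, 43, 86, 559
Sum = 1 + 2 + 13 + 26 + 43 + 86 + 559 = 730

No, 1118 is not perfect (730 ≠ 1118)


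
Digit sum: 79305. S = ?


7 + 9 + 3 + 0 + 5 = 24


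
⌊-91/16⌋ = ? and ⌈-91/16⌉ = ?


-91/16 = -5.6875
floor = -6
ceil = -5

floor = -6, ceil = -5


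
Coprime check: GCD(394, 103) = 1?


Euclidean algorithm:
394 = 3 * 103 + 85
103 = 1 * 85 + 18
85 = 4 * 18 + 13
18 = 1 * 13 + 5
13 = 2 * 5 + 3
5 = 1 * 3 + 2
3 = 1 * 2 + 1
2 = 2 * 1 + 0
GCD(394, 103) = 1

Yes, coprime (GCD = 1)


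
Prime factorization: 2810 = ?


2810 / 2 = 1405
1405 / 5 = 281
281 / 281 = 1
2810 = 2 × 5 × 281


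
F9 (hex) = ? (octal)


F9 (base 16) = 249 (decimal)
249 (decimal) = 371 (base 8)


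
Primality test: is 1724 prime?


1724 / 2 = 862 (exact division)
1724 is NOT prime.

No, 1724 is not prime


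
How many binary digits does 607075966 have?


607075966 in base 2 = 100100001011110011111001111110
Number of digits = 30

30 digits (base 2)


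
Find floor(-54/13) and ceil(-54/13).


-54/13 = -4.1538
floor = -5
ceil = -4

floor = -5, ceil = -4


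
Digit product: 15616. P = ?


1 × 5 × 6 × 1 × 6 = 180


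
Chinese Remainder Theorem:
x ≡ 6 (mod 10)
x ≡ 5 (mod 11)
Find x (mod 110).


M = 10*11 = 110
M1 = M/10 = 11, M2 = M/11 = 10
M1^(-1) mod 10 = 1, M2^(-1) mod 11 = 10
x = 6*11*1 + 5*10*10 = 566
566 mod 110 = 16
Check: 16 mod 10 = 6 ✓, 16 mod 11 = 5 ✓

x ≡ 16 (mod 110)


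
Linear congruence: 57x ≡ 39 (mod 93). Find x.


GCD(57, 93) = 3 divides 39
Divide: 19x ≡ 13 (mod 31)
x ≡ 17 (mod 31)


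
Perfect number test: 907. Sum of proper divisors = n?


Proper divisors of 907: 1
Sum = 1 = 1

No, 907 is not perfect (1 ≠ 907)


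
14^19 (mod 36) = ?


14^1 mod 36 = 14
14^2 mod 36 = 16
14^3 mod 36 = 8
14^4 mod 36 = 4
14^5 mod 36 = 20
14^6 mod 36 = 28
14^7 mod 36 = 32
14^8 mod 36 = 16
14^9 mod 36 = 8
14^10 mod 36 = 4
14^11 mod 36 = 20
14^12 mod 36 = 28
14^13 mod 36 = 32
14^14 mod 36 = 16
14^15 mod 36 = 8
14^16 mod 36 = 4
14^17 mod 36 = 20
14^18 mod 36 = 28
14^19 mod 36 = 32


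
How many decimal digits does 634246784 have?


634246784 has 9 digits in base 10
floor(log10(634246784)) + 1 = floor(8.8023) + 1 = 9

9 digits (base 10)


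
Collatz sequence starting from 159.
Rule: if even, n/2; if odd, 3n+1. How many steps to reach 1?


159 → 478 → 239 → 718 → 359 → 1078 → 539 → 1618 → 809 → 2428 → 1214 → 607 → 1822 → 911 → 2734 → 1367 → 4102 → 2051 → 6154 → 3077 → 9232 → 4616 → 2308 → 1154 → 577 → 1732 → 866 → 433 → 1300 → 650 → 325 → 976 → 488 → 244 → 122 → 61 → 184 → 92 → 46 → 23 → 70 → 35 → 106 → 53 → 160 → 80 → 40 → 20 → 10 → 5 → 16 → 8 → 4 → 2 → 1
Total steps = 54

54 steps


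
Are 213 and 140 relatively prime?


Euclidean algorithm:
213 = 1 * 140 + 73
140 = 1 * 73 + 67
73 = 1 * 67 + 6
67 = 11 * 6 + 1
6 = 6 * 1 + 0
GCD(213, 140) = 1

Yes, coprime (GCD = 1)


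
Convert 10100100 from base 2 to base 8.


10100100 (base 2) = 164 (decimal)
164 (decimal) = 244 (base 8)


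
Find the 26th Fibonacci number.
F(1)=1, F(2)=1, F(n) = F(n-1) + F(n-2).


Sequence: 1, 1, 2, 3, 5, 8, 13, 21, 34, 55, 89, 144, 233, 377, 610, 987, 1597, 2584, 4181, 6765, 10946, 17711, 28657, 46368, 75025, 121393
F(26) = 121393


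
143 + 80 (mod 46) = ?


143 + 80 = 223
223 mod 46 = 39


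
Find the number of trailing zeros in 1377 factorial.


floor(1377/5) = 275
floor(1377/25) = 55
floor(1377/125) = 11
floor(1377/625) = 2
Total = 343

343 trailing zeros


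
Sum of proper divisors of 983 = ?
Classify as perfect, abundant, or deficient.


Proper divisors: 1
Sum = 1 = 1
1 < 983 → deficient

s(983) = 1 (deficient)


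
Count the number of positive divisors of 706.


706 = 2^1 × 353^1
d(706) = (1+1) × (1+1) = 4

4 divisors


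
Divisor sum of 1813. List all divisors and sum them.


Divisors of 1813: 1, 7, 37, 49, 259, 1813
Sum = 1 + 7 + 37 + 49 + 259 + 1813 = 2166

σ(1813) = 2166


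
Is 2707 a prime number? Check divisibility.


Check divisors up to sqrt(2707) = 52.0288
No divisors found.
2707 is prime.

Yes, 2707 is prime


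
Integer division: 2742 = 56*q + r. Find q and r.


2742 = 56 * 48 + 54
Check: 2688 + 54 = 2742

q = 48, r = 54


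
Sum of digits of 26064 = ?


2 + 6 + 0 + 6 + 4 = 18


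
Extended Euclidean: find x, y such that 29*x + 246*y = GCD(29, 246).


Tabular extended Euclidean (each row: r = 29*s + 246*t):
r=29, s=1, t=0
r=246, s=0, t=1
q=0: r=29, s=1, t=0   [29*(1) + 246*(0) = 29]
q=8: r=14, s=-8, t=1   [29*(-8) + 246*(1) = 14]
q=2: r=1, s=17, t=-2   [29*(17) + 246*(-2) = 1]
q=14: r=0, s=-246, t=29   [29*(-246) + 246*(29) = 0]
GCD = 1; from the row with r=1: x=17, y=-2
Check: 29*(17) + 246*(-2) = 493 - 492 = 1

GCD = 1, x = 17, y = -2


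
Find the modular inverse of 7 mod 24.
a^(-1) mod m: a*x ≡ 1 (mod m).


Use the extended Euclidean algorithm on (24, 7); each row r = 24*s + 7*t:
r=24, s=1, t=0
r=7, s=0, t=1
q=3: r=3, s=1, t=-3   [24*(1) + 7*(-3) = 3]
q=2: r=1, s=-2, t=7   [24*(-2) + 7*(7) = 1]
q=3: r=0, s=7, t=-24   [24*(7) + 7*(-24) = 0]
GCD = 1 with t = 7, so 7*(7) ≡ 1 (mod 24)
Inverse = 7 mod 24 = 7
Check: 7 * 7 = 49 ≡ 1 (mod 24)

7^(-1) ≡ 7 (mod 24)


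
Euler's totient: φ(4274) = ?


4274 = 2 × 2137
Prime factors: 2, 2137
φ(4274) = 4274 × (1-1/2) × (1-1/2137)
= 4274 × 1/2 × 2136/2137 = 2136

φ(4274) = 2136


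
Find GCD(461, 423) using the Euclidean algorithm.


461 = 1 * 423 + 38
423 = 11 * 38 + 5
38 = 7 * 5 + 3
5 = 1 * 3 + 2
3 = 1 * 2 + 1
2 = 2 * 1 + 0
GCD = 1


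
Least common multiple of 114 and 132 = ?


GCD(114, 132) = 6
LCM = 114*132/6 = 15048/6 = 2508

LCM = 2508


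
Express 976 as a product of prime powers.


976 / 2 = 488
488 / 2 = 244
244 / 2 = 122
122 / 2 = 61
61 / 61 = 1
976 = 2^4 × 61


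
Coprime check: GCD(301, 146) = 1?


Euclidean algorithm:
301 = 2 * 146 + 9
146 = 16 * 9 + 2
9 = 4 * 2 + 1
2 = 2 * 1 + 0
GCD(301, 146) = 1

Yes, coprime (GCD = 1)


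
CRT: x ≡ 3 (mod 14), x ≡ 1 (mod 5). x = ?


M = 14*5 = 70
M1 = M/14 = 5, M2 = M/5 = 14
M1^(-1) mod 14 = 3, M2^(-1) mod 5 = 4
x = 3*5*3 + 1*14*4 = 101
101 mod 70 = 31
Check: 31 mod 14 = 3 ✓, 31 mod 5 = 1 ✓

x ≡ 31 (mod 70)


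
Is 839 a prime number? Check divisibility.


Check divisors up to sqrt(839) = 28.9655
No divisors found.
839 is prime.

Yes, 839 is prime


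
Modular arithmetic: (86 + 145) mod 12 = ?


86 + 145 = 231
231 mod 12 = 3


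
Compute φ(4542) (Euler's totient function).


4542 = 2 × 3 × 757
Prime factors: 2, 3, 757
φ(4542) = 4542 × (1-1/2) × (1-1/3) × (1-1/757)
= 4542 × 1/2 × 2/3 × 756/757 = 1512

φ(4542) = 1512


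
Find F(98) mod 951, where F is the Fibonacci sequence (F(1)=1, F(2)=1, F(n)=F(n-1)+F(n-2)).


F(k) mod 951 for k=1..98:
1, 1, 2, 3, 5, 8, 13, 21, 34, 55, 89, 144, 233, 377, 610, 36, 646, 682, 377, 108, 485, 593, 127, 720, 847, 616, 512, 177, 689, 866, 604, 519, 172, 691, 863, 603, 515, 167, 682, 849, 580, 478, 107, 585, 692, 326, 67, 393, 460, 853, 362, 264, 626, 890, 565, 504, 118, 622, 740, 411, 200, 611, 811, 471, 331, 802, 182, 33, 215, 248, 463, 711, 223, 934, 206, 189, 395, 584, 28, 612, 640, 301, 941, 291, 281, 572, 853, 474, 376, 850, 275, 174, 449, 623, 121, 744, 865, 658
F(98) mod 951 = 658


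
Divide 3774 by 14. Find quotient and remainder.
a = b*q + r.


3774 = 14 * 269 + 8
Check: 3766 + 8 = 3774

q = 269, r = 8


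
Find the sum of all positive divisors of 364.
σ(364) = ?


Divisors of 364: 1, 2, 4, 7, 13, 14, 26, 28, 52, 91, 182, 364
Sum = 1 + 2 + 4 + 7 + 13 + 14 + 26 + 28 + 52 + 91 + 182 + 364 = 784

σ(364) = 784


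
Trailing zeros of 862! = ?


floor(862/5) = 172
floor(862/25) = 34
floor(862/125) = 6
floor(862/625) = 1
Total = 213

213 trailing zeros


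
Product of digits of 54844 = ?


5 × 4 × 8 × 4 × 4 = 2560


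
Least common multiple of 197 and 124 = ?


GCD(197, 124) = 1
LCM = 197*124/1 = 24428/1 = 24428

LCM = 24428


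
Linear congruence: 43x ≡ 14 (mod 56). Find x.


GCD(43, 56) = 1, unique solution
a^(-1) mod 56 = 43
x = 43 * 14 mod 56 = 42

x ≡ 42 (mod 56)


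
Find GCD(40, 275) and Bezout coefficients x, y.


Tabular extended Euclidean (each row: r = 40*s + 275*t):
r=40, s=1, t=0
r=275, s=0, t=1
q=0: r=40, s=1, t=0   [40*(1) + 275*(0) = 40]
q=6: r=35, s=-6, t=1   [40*(-6) + 275*(1) = 35]
q=1: r=5, s=7, t=-1   [40*(7) + 275*(-1) = 5]
q=7: r=0, s=-55, t=8   [40*(-55) + 275*(8) = 0]
GCD = 5; from the row with r=5: x=7, y=-1
Check: 40*(7) + 275*(-1) = 280 - 275 = 5

GCD = 5, x = 7, y = -1


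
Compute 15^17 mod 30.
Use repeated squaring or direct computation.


15^1 mod 30 = 15
15^2 mod 30 = 15
15^3 mod 30 = 15
15^4 mod 30 = 15
15^5 mod 30 = 15
15^6 mod 30 = 15
15^7 mod 30 = 15
15^8 mod 30 = 15
15^9 mod 30 = 15
15^10 mod 30 = 15
15^11 mod 30 = 15
15^12 mod 30 = 15
15^13 mod 30 = 15
15^14 mod 30 = 15
15^15 mod 30 = 15
15^16 mod 30 = 15
15^17 mod 30 = 15


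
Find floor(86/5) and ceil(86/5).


86/5 = 17.2000
floor = 17
ceil = 18

floor = 17, ceil = 18


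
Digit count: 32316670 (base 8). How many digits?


32316670 in base 8 = 173216376
Number of digits = 9

9 digits (base 8)


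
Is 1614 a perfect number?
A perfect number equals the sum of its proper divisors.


Proper divisors of 1614: 1, 2, 3, 6, 269, 538, 807
Sum = 1 + 2 + 3 + 6 + 269 + 538 + 807 = 1626

No, 1614 is not perfect (1626 ≠ 1614)


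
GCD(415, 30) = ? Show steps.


415 = 13 * 30 + 25
30 = 1 * 25 + 5
25 = 5 * 5 + 0
GCD = 5


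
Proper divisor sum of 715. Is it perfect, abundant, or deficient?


Proper divisors: 1, 5, 11, 13, 55, 65, 143
Sum = 1 + 5 + 11 + 13 + 55 + 65 + 143 = 293
293 < 715 → deficient

s(715) = 293 (deficient)


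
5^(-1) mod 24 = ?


Use the extended Euclidean algorithm on (24, 5); each row r = 24*s + 5*t:
r=24, s=1, t=0
r=5, s=0, t=1
q=4: r=4, s=1, t=-4   [24*(1) + 5*(-4) = 4]
q=1: r=1, s=-1, t=5   [24*(-1) + 5*(5) = 1]
q=4: r=0, s=5, t=-24   [24*(5) + 5*(-24) = 0]
GCD = 1 with t = 5, so 5*(5) ≡ 1 (mod 24)
Inverse = 5 mod 24 = 5
Check: 5 * 5 = 25 ≡ 1 (mod 24)

5^(-1) ≡ 5 (mod 24)


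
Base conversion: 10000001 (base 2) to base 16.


10000001 (base 2) = 129 (decimal)
129 (decimal) = 81 (base 16)


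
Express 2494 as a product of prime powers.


2494 / 2 = 1247
1247 / 29 = 43
43 / 43 = 1
2494 = 2 × 29 × 43


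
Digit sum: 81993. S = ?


8 + 1 + 9 + 9 + 3 = 30


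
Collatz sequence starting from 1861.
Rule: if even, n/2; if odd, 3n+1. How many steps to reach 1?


1861 → 5584 → 2792 → 1396 → 698 → 349 → 1048 → 524 → 262 → 131 → 394 → 197 → 592 → 296 → 148 → 74 → 37 → 112 → 56 → 28 → 14 → 7 → 22 → 11 → 34 → 17 → 52 → 26 → 13 → 40 → 20 → 10 → 5 → 16 → 8 → 4 → 2 → 1
Total steps = 37

37 steps


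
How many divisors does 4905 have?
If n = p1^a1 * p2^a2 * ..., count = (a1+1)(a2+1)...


4905 = 3^2 × 5^1 × 109^1
d(4905) = (2+1) × (1+1) × (1+1) = 12

12 divisors


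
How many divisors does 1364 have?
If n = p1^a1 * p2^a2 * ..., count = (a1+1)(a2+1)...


1364 = 2^2 × 11^1 × 31^1
d(1364) = (2+1) × (1+1) × (1+1) = 12

12 divisors


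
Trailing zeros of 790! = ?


floor(790/5) = 158
floor(790/25) = 31
floor(790/125) = 6
floor(790/625) = 1
Total = 196

196 trailing zeros


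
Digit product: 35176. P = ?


3 × 5 × 1 × 7 × 6 = 630


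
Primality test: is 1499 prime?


Check divisors up to sqrt(1499) = 38.7169
No divisors found.
1499 is prime.

Yes, 1499 is prime


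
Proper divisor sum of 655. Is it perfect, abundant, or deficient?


Proper divisors: 1, 5, 131
Sum = 1 + 5 + 131 = 137
137 < 655 → deficient

s(655) = 137 (deficient)


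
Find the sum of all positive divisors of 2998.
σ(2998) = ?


Divisors of 2998: 1, 2, 1499, 2998
Sum = 1 + 2 + 1499 + 2998 = 4500

σ(2998) = 4500


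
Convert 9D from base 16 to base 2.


9D (base 16) = 157 (decimal)
157 (decimal) = 10011101 (base 2)


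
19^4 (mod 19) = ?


19^1 mod 19 = 0
19^2 mod 19 = 0
19^3 mod 19 = 0
19^4 mod 19 = 0


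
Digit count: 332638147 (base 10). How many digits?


332638147 has 9 digits in base 10
floor(log10(332638147)) + 1 = floor(8.5220) + 1 = 9

9 digits (base 10)


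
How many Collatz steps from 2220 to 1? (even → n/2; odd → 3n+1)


2220 → 1110 → 555 → 1666 → 833 → 2500 → 1250 → 625 → 1876 → 938 → 469 → 1408 → 704 → 352 → 176 → 88 → 44 → 22 → 11 → 34 → 17 → 52 → 26 → 13 → 40 → 20 → 10 → 5 → 16 → 8 → 4 → 2 → 1
Total steps = 32

32 steps


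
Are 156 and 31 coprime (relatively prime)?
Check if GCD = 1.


Euclidean algorithm:
156 = 5 * 31 + 1
31 = 31 * 1 + 0
GCD(156, 31) = 1

Yes, coprime (GCD = 1)


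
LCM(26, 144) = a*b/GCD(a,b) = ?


GCD(26, 144) = 2
LCM = 26*144/2 = 3744/2 = 1872

LCM = 1872


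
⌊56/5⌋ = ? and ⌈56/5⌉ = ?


56/5 = 11.2000
floor = 11
ceil = 12

floor = 11, ceil = 12


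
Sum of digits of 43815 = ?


4 + 3 + 8 + 1 + 5 = 21


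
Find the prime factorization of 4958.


4958 / 2 = 2479
2479 / 37 = 67
67 / 67 = 1
4958 = 2 × 37 × 67


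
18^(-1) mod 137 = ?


Use the extended Euclidean algorithm on (137, 18); each row r = 137*s + 18*t:
r=137, s=1, t=0
r=18, s=0, t=1
q=7: r=11, s=1, t=-7   [137*(1) + 18*(-7) = 11]
q=1: r=7, s=-1, t=8   [137*(-1) + 18*(8) = 7]
q=1: r=4, s=2, t=-15   [137*(2) + 18*(-15) = 4]
q=1: r=3, s=-3, t=23   [137*(-3) + 18*(23) = 3]
q=1: r=1, s=5, t=-38   [137*(5) + 18*(-38) = 1]
q=3: r=0, s=-18, t=137   [137*(-18) + 18*(137) = 0]
GCD = 1 with t = -38, so 18*(-38) ≡ 1 (mod 137)
Inverse = -38 mod 137 = 99
Check: 18 * 99 = 1782 ≡ 1 (mod 137)

18^(-1) ≡ 99 (mod 137)


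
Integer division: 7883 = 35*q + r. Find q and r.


7883 = 35 * 225 + 8
Check: 7875 + 8 = 7883

q = 225, r = 8


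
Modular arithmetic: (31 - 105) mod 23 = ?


31 - 105 = -74
-74 mod 23 = 18


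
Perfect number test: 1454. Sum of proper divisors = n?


Proper divisors of 1454: 1, 2, 727
Sum = 1 + 2 + 727 = 730

No, 1454 is not perfect (730 ≠ 1454)


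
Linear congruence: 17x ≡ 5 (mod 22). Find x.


GCD(17, 22) = 1, unique solution
a^(-1) mod 22 = 13
x = 13 * 5 mod 22 = 21

x ≡ 21 (mod 22)


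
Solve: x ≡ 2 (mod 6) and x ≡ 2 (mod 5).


M = 6*5 = 30
M1 = M/6 = 5, M2 = M/5 = 6
M1^(-1) mod 6 = 5, M2^(-1) mod 5 = 1
x = 2*5*5 + 2*6*1 = 62
62 mod 30 = 2
Check: 2 mod 6 = 2 ✓, 2 mod 5 = 2 ✓

x ≡ 2 (mod 30)


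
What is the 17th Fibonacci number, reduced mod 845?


F(k) mod 845 for k=1..17:
1, 1, 2, 3, 5, 8, 13, 21, 34, 55, 89, 144, 233, 377, 610, 142, 752
F(17) mod 845 = 752


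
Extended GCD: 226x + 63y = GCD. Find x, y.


Tabular extended Euclidean (each row: r = 226*s + 63*t):
r=226, s=1, t=0
r=63, s=0, t=1
q=3: r=37, s=1, t=-3   [226*(1) + 63*(-3) = 37]
q=1: r=26, s=-1, t=4   [226*(-1) + 63*(4) = 26]
q=1: r=11, s=2, t=-7   [226*(2) + 63*(-7) = 11]
q=2: r=4, s=-5, t=18   [226*(-5) + 63*(18) = 4]
q=2: r=3, s=12, t=-43   [226*(12) + 63*(-43) = 3]
q=1: r=1, s=-17, t=61   [226*(-17) + 63*(61) = 1]
q=3: r=0, s=63, t=-226   [226*(63) + 63*(-226) = 0]
GCD = 1; from the row with r=1: x=-17, y=61
Check: 226*(-17) + 63*(61) = -3842 + 3843 = 1

GCD = 1, x = -17, y = 61


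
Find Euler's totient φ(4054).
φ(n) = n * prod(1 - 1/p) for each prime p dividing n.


4054 = 2 × 2027
Prime factors: 2, 2027
φ(4054) = 4054 × (1-1/2) × (1-1/2027)
= 4054 × 1/2 × 2026/2027 = 2026

φ(4054) = 2026


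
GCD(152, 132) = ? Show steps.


152 = 1 * 132 + 20
132 = 6 * 20 + 12
20 = 1 * 12 + 8
12 = 1 * 8 + 4
8 = 2 * 4 + 0
GCD = 4


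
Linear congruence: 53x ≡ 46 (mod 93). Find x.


GCD(53, 93) = 1, unique solution
a^(-1) mod 93 = 86
x = 86 * 46 mod 93 = 50

x ≡ 50 (mod 93)


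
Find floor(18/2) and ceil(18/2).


18/2 = 9.0000
floor = 9
ceil = 9

floor = 9, ceil = 9


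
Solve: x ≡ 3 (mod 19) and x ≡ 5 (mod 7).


M = 19*7 = 133
M1 = M/19 = 7, M2 = M/7 = 19
M1^(-1) mod 19 = 11, M2^(-1) mod 7 = 3
x = 3*7*11 + 5*19*3 = 516
516 mod 133 = 117
Check: 117 mod 19 = 3 ✓, 117 mod 7 = 5 ✓

x ≡ 117 (mod 133)


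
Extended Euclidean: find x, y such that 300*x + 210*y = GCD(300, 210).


Tabular extended Euclidean (each row: r = 300*s + 210*t):
r=300, s=1, t=0
r=210, s=0, t=1
q=1: r=90, s=1, t=-1   [300*(1) + 210*(-1) = 90]
q=2: r=30, s=-2, t=3   [300*(-2) + 210*(3) = 30]
q=3: r=0, s=7, t=-10   [300*(7) + 210*(-10) = 0]
GCD = 30; from the row with r=30: x=-2, y=3
Check: 300*(-2) + 210*(3) = -600 + 630 = 30

GCD = 30, x = -2, y = 3


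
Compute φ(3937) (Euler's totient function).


3937 = 31 × 127
Prime factors: 31, 127
φ(3937) = 3937 × (1-1/31) × (1-1/127)
= 3937 × 30/31 × 126/127 = 3780

φ(3937) = 3780


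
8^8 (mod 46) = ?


8^1 mod 46 = 8
8^2 mod 46 = 18
8^3 mod 46 = 6
8^4 mod 46 = 2
8^5 mod 46 = 16
8^6 mod 46 = 36
8^7 mod 46 = 12
8^8 mod 46 = 4


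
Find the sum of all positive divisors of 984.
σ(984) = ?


Divisors of 984: 1, 2, 3, 4, 6, 8, 12, 24, 41, 82, 123, 164, 246, 328, 492, 984
Sum = 1 + 2 + 3 + 4 + 6 + 8 + 12 + 24 + 41 + 82 + 123 + 164 + 246 + 328 + 492 + 984 = 2520

σ(984) = 2520


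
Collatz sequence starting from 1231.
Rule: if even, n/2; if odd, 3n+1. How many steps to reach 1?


1231 → 3694 → 1847 → 5542 → 2771 → 8314 → 4157 → 12472 → 6236 → 3118 → 1559 → 4678 → 2339 → 7018 → 3509 → 10528 → 5264 → 2632 → 1316 → 658 → 329 → 988 → 494 → 247 → 742 → 371 → 1114 → 557 → 1672 → 836 → 418 → 209 → 628 → 314 → 157 → 472 → 236 → 118 → 59 → 178 → 89 → 268 → 134 → 67 → 202 → 101 → 304 → 152 → 76 → 38 → 19 → 58 → 29 → 88 → 44 → 22 → 11 → 34 → 17 → 52 → 26 → 13 → 40 → 20 → 10 → 5 → 16 → 8 → 4 → 2 → 1
Total steps = 70

70 steps


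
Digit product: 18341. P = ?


1 × 8 × 3 × 4 × 1 = 96


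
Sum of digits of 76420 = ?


7 + 6 + 4 + 2 + 0 = 19


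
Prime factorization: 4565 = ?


4565 / 5 = 913
913 / 11 = 83
83 / 83 = 1
4565 = 5 × 11 × 83


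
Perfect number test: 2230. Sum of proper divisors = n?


Proper divisors of 2230: 1, 2, 5, 10, 223, 446, 1115
Sum = 1 + 2 + 5 + 10 + 223 + 446 + 1115 = 1802

No, 2230 is not perfect (1802 ≠ 2230)


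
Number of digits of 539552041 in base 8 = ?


539552041 in base 8 = 4012164451
Number of digits = 10

10 digits (base 8)


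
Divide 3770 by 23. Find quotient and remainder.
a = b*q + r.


3770 = 23 * 163 + 21
Check: 3749 + 21 = 3770

q = 163, r = 21


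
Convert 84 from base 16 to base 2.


84 (base 16) = 132 (decimal)
132 (decimal) = 10000100 (base 2)


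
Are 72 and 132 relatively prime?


Euclidean algorithm:
132 = 1 * 72 + 60
72 = 1 * 60 + 12
60 = 5 * 12 + 0
GCD(72, 132) = 12

No, not coprime (GCD = 12)


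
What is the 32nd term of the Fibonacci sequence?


Sequence: 1, 1, 2, 3, 5, 8, 13, 21, 34, 55, 89, 144, 233, 377, 610, 987, 1597, 2584, 4181, 6765, 10946, 17711, 28657, 46368, 75025, 121393, 196418, 317811, 514229, 832040, 1346269, 2178309
F(32) = 2178309


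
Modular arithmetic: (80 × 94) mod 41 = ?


80 × 94 = 7520
7520 mod 41 = 17


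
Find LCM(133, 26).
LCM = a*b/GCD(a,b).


GCD(133, 26) = 1
LCM = 133*26/1 = 3458/1 = 3458

LCM = 3458


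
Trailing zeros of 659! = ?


floor(659/5) = 131
floor(659/25) = 26
floor(659/125) = 5
floor(659/625) = 1
Total = 163

163 trailing zeros


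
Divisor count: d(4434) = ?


4434 = 2^1 × 3^1 × 739^1
d(4434) = (1+1) × (1+1) × (1+1) = 8

8 divisors


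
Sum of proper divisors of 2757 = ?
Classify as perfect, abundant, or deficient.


Proper divisors: 1, 3, 919
Sum = 1 + 3 + 919 = 923
923 < 2757 → deficient

s(2757) = 923 (deficient)


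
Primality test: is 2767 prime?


Check divisors up to sqrt(2767) = 52.6023
No divisors found.
2767 is prime.

Yes, 2767 is prime


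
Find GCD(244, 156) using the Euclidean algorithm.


244 = 1 * 156 + 88
156 = 1 * 88 + 68
88 = 1 * 68 + 20
68 = 3 * 20 + 8
20 = 2 * 8 + 4
8 = 2 * 4 + 0
GCD = 4


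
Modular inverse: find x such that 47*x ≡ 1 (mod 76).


Use the extended Euclidean algorithm on (76, 47); each row r = 76*s + 47*t:
r=76, s=1, t=0
r=47, s=0, t=1
q=1: r=29, s=1, t=-1   [76*(1) + 47*(-1) = 29]
q=1: r=18, s=-1, t=2   [76*(-1) + 47*(2) = 18]
q=1: r=11, s=2, t=-3   [76*(2) + 47*(-3) = 11]
q=1: r=7, s=-3, t=5   [76*(-3) + 47*(5) = 7]
q=1: r=4, s=5, t=-8   [76*(5) + 47*(-8) = 4]
q=1: r=3, s=-8, t=13   [76*(-8) + 47*(13) = 3]
q=1: r=1, s=13, t=-21   [76*(13) + 47*(-21) = 1]
q=3: r=0, s=-47, t=76   [76*(-47) + 47*(76) = 0]
GCD = 1 with t = -21, so 47*(-21) ≡ 1 (mod 76)
Inverse = -21 mod 76 = 55
Check: 47 * 55 = 2585 ≡ 1 (mod 76)

47^(-1) ≡ 55 (mod 76)


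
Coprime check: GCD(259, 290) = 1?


Euclidean algorithm:
290 = 1 * 259 + 31
259 = 8 * 31 + 11
31 = 2 * 11 + 9
11 = 1 * 9 + 2
9 = 4 * 2 + 1
2 = 2 * 1 + 0
GCD(259, 290) = 1

Yes, coprime (GCD = 1)


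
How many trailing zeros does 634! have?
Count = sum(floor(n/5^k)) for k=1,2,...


floor(634/5) = 126
floor(634/25) = 25
floor(634/125) = 5
floor(634/625) = 1
Total = 157

157 trailing zeros


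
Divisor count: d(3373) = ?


3373 = 3373^1
d(3373) = (1+1) = 2

2 divisors


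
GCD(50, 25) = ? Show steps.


50 = 2 * 25 + 0
GCD = 25


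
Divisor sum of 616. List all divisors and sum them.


Divisors of 616: 1, 2, 4, 7, 8, 11, 14, 22, 28, 44, 56, 77, 88, 154, 308, 616
Sum = 1 + 2 + 4 + 7 + 8 + 11 + 14 + 22 + 28 + 44 + 56 + 77 + 88 + 154 + 308 + 616 = 1440

σ(616) = 1440
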